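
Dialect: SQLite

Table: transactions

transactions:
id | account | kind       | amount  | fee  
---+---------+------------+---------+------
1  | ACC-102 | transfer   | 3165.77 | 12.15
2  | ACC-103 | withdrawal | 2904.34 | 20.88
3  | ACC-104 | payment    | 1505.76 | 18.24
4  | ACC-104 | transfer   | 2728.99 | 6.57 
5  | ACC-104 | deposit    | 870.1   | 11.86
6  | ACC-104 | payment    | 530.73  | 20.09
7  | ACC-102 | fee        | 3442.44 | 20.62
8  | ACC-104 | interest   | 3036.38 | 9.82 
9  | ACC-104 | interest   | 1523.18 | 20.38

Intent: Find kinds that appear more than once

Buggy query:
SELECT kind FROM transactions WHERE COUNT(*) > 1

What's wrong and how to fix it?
Bug: COUNT(*) is an aggregate and cannot be used in WHERE

Fix: Group first, then use HAVING for the count condition

Corrected query:
SELECT kind FROM transactions GROUP BY kind HAVING COUNT(*) > 1

Result:
kind    
--------
interest
payment 
transfer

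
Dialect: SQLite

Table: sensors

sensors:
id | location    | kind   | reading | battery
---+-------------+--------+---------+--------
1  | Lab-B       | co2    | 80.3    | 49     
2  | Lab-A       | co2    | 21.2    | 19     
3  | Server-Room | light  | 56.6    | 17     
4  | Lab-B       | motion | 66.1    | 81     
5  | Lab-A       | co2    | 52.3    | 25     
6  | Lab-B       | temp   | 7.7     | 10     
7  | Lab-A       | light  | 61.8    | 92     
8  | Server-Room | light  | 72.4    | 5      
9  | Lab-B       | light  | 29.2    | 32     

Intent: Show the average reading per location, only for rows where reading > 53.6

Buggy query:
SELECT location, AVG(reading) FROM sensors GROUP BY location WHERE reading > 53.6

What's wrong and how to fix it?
Bug: WHERE cannot follow GROUP BY

Fix: Move the WHERE clause before GROUP BY

Corrected query:
SELECT location, AVG(reading) FROM sensors WHERE reading > 53.6 GROUP BY location

Result:
location    | AVG(reading)
------------+-------------
Lab-A       | 61.8        
Lab-B       | 73.2        
Server-Room | 64.5        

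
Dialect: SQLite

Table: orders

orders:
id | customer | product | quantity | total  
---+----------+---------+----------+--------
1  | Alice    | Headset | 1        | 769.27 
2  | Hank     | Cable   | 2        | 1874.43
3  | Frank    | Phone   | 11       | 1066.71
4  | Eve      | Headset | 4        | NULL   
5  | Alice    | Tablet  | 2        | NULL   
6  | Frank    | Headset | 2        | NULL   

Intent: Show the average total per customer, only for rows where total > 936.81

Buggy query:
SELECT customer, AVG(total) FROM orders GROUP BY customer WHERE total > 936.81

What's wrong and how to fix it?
Bug: WHERE cannot follow GROUP BY

Fix: Move the WHERE clause before GROUP BY

Corrected query:
SELECT customer, AVG(total) FROM orders WHERE total > 936.81 GROUP BY customer

Result:
customer | AVG(total)
---------+-----------
Frank    | 1066.71   
Hank     | 1874.43   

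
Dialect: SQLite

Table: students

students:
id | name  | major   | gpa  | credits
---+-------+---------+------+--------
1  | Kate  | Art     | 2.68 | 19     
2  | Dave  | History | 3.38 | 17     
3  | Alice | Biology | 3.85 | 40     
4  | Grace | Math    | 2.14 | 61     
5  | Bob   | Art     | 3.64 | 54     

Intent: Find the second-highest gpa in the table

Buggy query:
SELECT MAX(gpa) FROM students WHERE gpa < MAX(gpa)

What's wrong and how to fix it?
Bug: MAX(gpa) on the right of the comparison is an aggregate-in-WHERE error

Fix: Put the inner MAX in a scalar subquery

Corrected query:
SELECT MAX(gpa) FROM students WHERE gpa < (SELECT MAX(gpa) FROM students)

Result:
MAX(gpa)
--------
3.64    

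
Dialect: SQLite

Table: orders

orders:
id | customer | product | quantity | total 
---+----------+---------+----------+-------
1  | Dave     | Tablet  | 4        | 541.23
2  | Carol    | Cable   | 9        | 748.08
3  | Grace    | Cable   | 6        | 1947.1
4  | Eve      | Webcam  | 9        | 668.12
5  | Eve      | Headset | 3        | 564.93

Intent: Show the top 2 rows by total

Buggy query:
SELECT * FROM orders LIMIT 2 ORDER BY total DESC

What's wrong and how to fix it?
Bug: LIMIT must come after ORDER BY

Fix: Swap the clauses: ORDER BY first, then LIMIT

Corrected query:
SELECT * FROM orders ORDER BY total DESC LIMIT 2

Result:
id | customer | product | quantity | total 
---+----------+---------+----------+-------
3  | Grace    | Cable   | 6        | 1947.1
2  | Carol    | Cable   | 9        | 748.08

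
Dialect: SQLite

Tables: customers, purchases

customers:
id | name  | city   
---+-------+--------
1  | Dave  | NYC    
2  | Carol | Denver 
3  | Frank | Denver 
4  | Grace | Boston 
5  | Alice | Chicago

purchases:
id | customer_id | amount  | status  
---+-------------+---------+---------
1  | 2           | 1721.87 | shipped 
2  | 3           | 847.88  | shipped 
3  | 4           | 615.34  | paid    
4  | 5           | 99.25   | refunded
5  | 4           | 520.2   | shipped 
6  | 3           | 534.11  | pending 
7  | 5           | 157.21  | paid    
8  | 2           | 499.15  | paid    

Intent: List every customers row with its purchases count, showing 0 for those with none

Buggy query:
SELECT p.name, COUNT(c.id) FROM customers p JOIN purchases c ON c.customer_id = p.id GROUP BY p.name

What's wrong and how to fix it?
Bug: An inner join excludes parents with zero children

Fix: Use LEFT JOIN so parents without children still appear (COUNT(c.id) gives 0)

Corrected query:
SELECT p.name, COUNT(c.id) FROM customers p LEFT JOIN purchases c ON c.customer_id = p.id GROUP BY p.name

Result:
name  | COUNT(c.id)
------+------------
Alice | 2          
Carol | 2          
Dave  | 0          
Frank | 2          
Grace | 2          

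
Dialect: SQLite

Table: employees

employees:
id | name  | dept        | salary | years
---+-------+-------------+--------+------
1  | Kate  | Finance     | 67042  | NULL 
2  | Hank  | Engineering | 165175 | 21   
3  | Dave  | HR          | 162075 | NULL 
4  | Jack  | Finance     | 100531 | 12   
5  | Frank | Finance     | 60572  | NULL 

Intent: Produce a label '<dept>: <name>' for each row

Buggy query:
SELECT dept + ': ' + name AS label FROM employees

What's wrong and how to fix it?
Bug: SQLite uses || for string concatenation; + coerces text to numbers (yielding 0)

Fix: Use the || operator for string concatenation

Corrected query:
SELECT dept || ': ' || name AS label FROM employees

Result:
label            
-----------------
Finance: Kate    
Engineering: Hank
HR: Dave         
Finance: Jack    
Finance: Frank   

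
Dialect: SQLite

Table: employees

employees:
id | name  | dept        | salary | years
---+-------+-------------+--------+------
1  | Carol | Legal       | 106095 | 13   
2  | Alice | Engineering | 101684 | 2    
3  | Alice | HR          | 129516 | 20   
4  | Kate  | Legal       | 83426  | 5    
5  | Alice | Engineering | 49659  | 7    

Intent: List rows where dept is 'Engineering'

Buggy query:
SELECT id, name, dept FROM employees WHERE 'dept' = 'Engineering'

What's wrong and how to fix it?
Bug: Single quotes denote string literals in SQL; the column name is being compared as a constant string

Fix: Remove the quotes around the column name (or use double quotes for an identifier)

Corrected query:
SELECT id, name, dept FROM employees WHERE dept = 'Engineering'

Result:
id | name  | dept       
---+-------+------------
2  | Alice | Engineering
5  | Alice | Engineering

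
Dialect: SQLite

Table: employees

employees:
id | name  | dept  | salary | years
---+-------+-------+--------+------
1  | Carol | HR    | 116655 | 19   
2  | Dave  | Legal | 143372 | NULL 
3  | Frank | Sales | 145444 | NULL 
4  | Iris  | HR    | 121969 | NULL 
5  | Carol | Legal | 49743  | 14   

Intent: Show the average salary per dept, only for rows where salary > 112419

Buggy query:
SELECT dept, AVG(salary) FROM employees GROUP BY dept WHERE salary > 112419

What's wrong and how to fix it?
Bug: WHERE cannot follow GROUP BY

Fix: Move the WHERE clause before GROUP BY

Corrected query:
SELECT dept, AVG(salary) FROM employees WHERE salary > 112419 GROUP BY dept

Result:
dept  | AVG(salary)
------+------------
HR    | 119312     
Legal | 143372     
Sales | 145444     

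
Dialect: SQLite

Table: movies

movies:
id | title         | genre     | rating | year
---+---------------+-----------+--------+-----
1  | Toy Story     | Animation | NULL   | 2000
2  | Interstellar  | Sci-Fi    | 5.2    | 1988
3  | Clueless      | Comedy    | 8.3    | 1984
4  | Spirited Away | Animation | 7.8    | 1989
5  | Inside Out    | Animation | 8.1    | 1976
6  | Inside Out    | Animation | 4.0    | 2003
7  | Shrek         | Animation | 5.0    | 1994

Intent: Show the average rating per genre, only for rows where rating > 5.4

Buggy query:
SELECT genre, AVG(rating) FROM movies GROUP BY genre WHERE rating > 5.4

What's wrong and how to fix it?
Bug: Row-level WHERE must come before GROUP BY in the clause order

Fix: Move the WHERE clause before GROUP BY

Corrected query:
SELECT genre, AVG(rating) FROM movies WHERE rating > 5.4 GROUP BY genre

Result:
genre     | AVG(rating)
----------+------------
Animation | 7.95       
Comedy    | 8.3        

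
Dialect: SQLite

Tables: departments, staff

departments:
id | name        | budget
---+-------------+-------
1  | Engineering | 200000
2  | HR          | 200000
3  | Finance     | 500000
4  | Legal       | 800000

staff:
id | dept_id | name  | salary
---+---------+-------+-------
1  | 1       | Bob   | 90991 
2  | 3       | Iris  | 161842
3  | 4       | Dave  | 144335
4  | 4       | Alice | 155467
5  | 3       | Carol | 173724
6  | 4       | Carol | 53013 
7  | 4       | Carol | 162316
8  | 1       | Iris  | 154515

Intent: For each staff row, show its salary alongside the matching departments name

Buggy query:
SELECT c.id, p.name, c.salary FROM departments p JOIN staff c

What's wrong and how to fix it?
Bug: JOIN with no ON clause produces a cartesian product; every staff row pairs with every departments row

Fix: Specify the join condition linking the foreign key to the parent id

Corrected query:
SELECT c.id, p.name, c.salary FROM departments p JOIN staff c ON c.dept_id = p.id

Result:
id | name        | salary
---+-------------+-------
1  | Engineering | 90991 
2  | Finance     | 161842
3  | Legal       | 144335
4  | Legal       | 155467
5  | Finance     | 173724
6  | Legal       | 53013 
7  | Legal       | 162316
8  | Engineering | 154515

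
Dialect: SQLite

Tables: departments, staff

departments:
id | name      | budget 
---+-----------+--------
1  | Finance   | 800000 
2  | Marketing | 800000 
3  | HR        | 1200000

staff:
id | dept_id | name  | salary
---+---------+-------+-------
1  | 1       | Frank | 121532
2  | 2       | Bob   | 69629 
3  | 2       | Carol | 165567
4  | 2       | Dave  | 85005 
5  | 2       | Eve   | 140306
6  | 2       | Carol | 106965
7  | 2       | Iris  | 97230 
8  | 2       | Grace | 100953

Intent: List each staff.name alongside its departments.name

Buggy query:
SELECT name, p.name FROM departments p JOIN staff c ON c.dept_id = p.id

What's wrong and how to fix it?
Bug: 'name' exists in both joined tables, so the database can't tell which one is meant

Fix: Prefix ambiguous columns with the table alias

Corrected query:
SELECT c.name, p.name FROM departments p JOIN staff c ON c.dept_id = p.id

Result:
name  | name     
------+----------
Frank | Finance  
Bob   | Marketing
Carol | Marketing
Dave  | Marketing
Eve   | Marketing
Carol | Marketing
Iris  | Marketing
Grace | Marketing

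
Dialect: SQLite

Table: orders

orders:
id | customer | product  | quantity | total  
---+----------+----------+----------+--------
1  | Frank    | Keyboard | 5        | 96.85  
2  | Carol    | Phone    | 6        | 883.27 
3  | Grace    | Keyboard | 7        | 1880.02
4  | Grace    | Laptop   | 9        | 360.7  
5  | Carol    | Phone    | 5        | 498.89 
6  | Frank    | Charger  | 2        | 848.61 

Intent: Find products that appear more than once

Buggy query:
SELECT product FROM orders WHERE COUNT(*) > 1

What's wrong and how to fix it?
Bug: COUNT(*) is an aggregate and cannot be used in WHERE

Fix: GROUP BY product, then filter groups with HAVING COUNT(*) > 1

Corrected query:
SELECT product FROM orders GROUP BY product HAVING COUNT(*) > 1

Result:
product 
--------
Keyboard
Phone   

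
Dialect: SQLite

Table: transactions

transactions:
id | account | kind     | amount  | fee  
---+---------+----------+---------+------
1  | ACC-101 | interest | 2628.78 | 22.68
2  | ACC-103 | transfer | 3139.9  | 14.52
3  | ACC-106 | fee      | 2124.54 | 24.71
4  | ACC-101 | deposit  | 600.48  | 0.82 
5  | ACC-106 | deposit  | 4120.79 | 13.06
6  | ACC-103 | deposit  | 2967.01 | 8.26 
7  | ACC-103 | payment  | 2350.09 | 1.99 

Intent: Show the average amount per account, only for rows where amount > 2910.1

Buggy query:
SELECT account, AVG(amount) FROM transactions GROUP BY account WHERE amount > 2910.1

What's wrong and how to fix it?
Bug: WHERE cannot follow GROUP BY

Fix: Move the WHERE clause before GROUP BY

Corrected query:
SELECT account, AVG(amount) FROM transactions WHERE amount > 2910.1 GROUP BY account

Result:
account | AVG(amount)
--------+------------
ACC-103 | 3053.455   
ACC-106 | 4120.79    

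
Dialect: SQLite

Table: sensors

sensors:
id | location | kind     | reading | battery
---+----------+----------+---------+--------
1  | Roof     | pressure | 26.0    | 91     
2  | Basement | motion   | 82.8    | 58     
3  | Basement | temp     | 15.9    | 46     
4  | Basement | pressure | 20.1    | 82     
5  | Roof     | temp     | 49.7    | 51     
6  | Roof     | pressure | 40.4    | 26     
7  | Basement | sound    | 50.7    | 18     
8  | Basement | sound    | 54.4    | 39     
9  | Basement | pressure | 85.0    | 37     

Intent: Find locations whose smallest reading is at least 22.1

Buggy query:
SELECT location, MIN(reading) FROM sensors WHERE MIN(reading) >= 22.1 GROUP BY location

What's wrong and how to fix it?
Bug: Aggregates like MIN are computed per group after WHERE runs

Fix: Use HAVING for the per-group MIN condition

Corrected query:
SELECT location, MIN(reading) FROM sensors GROUP BY location HAVING MIN(reading) >= 22.1

Result:
location | MIN(reading)
---------+-------------
Roof     | 26          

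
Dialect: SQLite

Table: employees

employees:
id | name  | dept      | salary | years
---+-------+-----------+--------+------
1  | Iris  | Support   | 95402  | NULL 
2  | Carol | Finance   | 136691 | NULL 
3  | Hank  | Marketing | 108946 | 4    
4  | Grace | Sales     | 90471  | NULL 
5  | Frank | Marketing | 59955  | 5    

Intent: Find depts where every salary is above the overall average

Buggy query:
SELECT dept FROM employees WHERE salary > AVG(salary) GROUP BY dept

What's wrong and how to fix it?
Bug: WHERE evaluates per row before aggregation, so AVG() is unavailable

Fix: Compute the overall average in a scalar subquery and compare each group's MIN against it in HAVING

Corrected query:
SELECT dept FROM employees GROUP BY dept HAVING MIN(salary) > (SELECT AVG(salary) FROM employees)

Result:
dept   
-------
Finance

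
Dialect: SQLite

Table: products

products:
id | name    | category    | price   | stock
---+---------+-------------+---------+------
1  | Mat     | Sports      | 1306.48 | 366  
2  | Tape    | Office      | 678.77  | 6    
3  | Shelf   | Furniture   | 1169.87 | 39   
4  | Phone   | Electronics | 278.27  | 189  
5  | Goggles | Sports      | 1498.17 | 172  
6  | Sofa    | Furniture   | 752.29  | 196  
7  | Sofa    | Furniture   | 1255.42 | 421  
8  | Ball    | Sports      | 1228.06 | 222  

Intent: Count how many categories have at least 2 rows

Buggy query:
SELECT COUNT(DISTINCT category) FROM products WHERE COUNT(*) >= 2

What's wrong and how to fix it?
Bug: COUNT(*) cannot appear in WHERE; the per-group count doesn't exist yet

Fix: Use a subquery that GROUPs and filters with HAVING, then count its rows

Corrected query:
SELECT COUNT(*) FROM (SELECT category FROM products GROUP BY category HAVING COUNT(*) >= 2)

Result:
COUNT(*)
--------
2       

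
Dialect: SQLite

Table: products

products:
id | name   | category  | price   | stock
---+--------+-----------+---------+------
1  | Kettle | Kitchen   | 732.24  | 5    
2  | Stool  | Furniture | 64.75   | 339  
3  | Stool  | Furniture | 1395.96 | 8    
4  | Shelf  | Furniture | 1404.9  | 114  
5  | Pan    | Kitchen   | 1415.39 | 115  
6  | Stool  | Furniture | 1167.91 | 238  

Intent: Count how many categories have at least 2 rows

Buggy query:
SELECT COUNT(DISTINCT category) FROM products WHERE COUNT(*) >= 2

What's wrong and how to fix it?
Bug: COUNT(*) cannot appear in WHERE; the per-group count doesn't exist yet

Fix: Use a subquery that GROUPs and filters with HAVING, then count its rows

Corrected query:
SELECT COUNT(*) FROM (SELECT category FROM products GROUP BY category HAVING COUNT(*) >= 2)

Result:
COUNT(*)
--------
2       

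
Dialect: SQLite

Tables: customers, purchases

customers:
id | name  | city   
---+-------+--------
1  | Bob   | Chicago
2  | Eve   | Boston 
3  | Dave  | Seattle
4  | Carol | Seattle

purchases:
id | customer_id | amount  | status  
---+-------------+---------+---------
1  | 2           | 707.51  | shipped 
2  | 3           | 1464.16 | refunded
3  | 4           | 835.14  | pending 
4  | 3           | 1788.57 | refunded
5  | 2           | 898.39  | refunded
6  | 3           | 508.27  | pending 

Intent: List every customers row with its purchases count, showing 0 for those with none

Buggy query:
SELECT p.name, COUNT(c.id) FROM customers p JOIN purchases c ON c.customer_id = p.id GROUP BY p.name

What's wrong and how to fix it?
Bug: An inner join excludes parents with zero children

Fix: Use LEFT JOIN so parents without children still appear (COUNT(c.id) gives 0)

Corrected query:
SELECT p.name, COUNT(c.id) FROM customers p LEFT JOIN purchases c ON c.customer_id = p.id GROUP BY p.name

Result:
name  | COUNT(c.id)
------+------------
Bob   | 0          
Carol | 1          
Dave  | 3          
Eve   | 2          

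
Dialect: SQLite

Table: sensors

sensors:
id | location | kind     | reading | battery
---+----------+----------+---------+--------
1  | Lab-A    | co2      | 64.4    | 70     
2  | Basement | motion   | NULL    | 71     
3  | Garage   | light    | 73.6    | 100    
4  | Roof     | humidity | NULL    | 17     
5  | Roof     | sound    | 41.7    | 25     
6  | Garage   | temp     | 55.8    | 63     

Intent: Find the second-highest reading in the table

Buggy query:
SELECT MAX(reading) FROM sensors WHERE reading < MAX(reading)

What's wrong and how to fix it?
Bug: The inner MAX is an aggregate inside WHERE, which is not allowed

Fix: Put the inner MAX in a scalar subquery

Corrected query:
SELECT MAX(reading) FROM sensors WHERE reading < (SELECT MAX(reading) FROM sensors)

Result:
MAX(reading)
------------
64.4        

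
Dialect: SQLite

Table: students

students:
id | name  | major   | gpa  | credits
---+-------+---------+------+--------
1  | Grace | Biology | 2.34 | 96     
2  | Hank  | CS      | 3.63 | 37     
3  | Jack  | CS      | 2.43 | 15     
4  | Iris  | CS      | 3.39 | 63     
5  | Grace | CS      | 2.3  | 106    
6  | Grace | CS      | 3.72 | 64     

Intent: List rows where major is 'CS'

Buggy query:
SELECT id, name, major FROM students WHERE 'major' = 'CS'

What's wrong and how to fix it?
Bug: Single quotes denote string literals in SQL; the column name is being compared as a constant string

Fix: Remove the quotes around the column name (or use double quotes for an identifier)

Corrected query:
SELECT id, name, major FROM students WHERE major = 'CS'

Result:
id | name  | major
---+-------+------
2  | Hank  | CS   
3  | Jack  | CS   
4  | Iris  | CS   
5  | Grace | CS   
6  | Grace | CS   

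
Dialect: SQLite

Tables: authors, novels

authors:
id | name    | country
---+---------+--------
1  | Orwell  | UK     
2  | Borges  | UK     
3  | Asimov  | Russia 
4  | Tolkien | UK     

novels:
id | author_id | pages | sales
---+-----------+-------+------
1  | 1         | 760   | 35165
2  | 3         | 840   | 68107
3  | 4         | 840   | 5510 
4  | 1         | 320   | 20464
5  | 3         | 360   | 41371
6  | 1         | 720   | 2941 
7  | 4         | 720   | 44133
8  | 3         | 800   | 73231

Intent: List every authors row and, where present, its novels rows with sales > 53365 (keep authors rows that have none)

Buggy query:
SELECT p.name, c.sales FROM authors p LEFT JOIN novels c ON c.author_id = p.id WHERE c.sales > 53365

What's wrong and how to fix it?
Bug: Filtering c.sales in WHERE discards the NULL rows produced by LEFT JOIN, turning it into an inner join

Fix: Move the right-table condition into the ON clause so unmatched parents are kept

Corrected query:
SELECT p.name, c.sales FROM authors p LEFT JOIN novels c ON c.author_id = p.id AND c.sales > 53365

Result:
name    | sales
--------+------
Orwell  | NULL 
Borges  | NULL 
Asimov  | 68107
Asimov  | 73231
Tolkien | NULL 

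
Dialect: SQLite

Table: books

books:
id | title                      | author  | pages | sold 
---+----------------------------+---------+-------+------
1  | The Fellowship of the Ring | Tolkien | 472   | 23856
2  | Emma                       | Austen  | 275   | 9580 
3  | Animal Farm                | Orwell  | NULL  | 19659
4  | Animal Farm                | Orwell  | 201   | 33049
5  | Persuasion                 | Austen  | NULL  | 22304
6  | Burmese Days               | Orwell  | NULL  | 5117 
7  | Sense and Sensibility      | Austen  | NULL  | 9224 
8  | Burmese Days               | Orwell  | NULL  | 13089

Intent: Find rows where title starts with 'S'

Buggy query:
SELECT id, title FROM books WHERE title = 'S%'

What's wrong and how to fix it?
Bug: '=' compares the literal string including the % character; pattern matching needs LIKE

Fix: Use LIKE for wildcard pattern matching

Corrected query:
SELECT id, title FROM books WHERE title LIKE 'S%'

Result:
id | title                
---+----------------------
7  | Sense and Sensibility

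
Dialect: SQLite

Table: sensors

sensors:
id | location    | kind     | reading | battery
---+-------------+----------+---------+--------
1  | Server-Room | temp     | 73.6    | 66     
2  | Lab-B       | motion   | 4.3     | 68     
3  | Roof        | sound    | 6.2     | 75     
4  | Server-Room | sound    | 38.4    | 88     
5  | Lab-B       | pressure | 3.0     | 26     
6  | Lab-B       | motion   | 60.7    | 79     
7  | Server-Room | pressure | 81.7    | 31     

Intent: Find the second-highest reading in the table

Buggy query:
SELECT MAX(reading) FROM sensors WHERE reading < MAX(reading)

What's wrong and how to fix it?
Bug: The inner MAX is an aggregate inside WHERE, which is not allowed

Fix: Compute the overall MAX in a subquery, then take MAX of rows below it

Corrected query:
SELECT MAX(reading) FROM sensors WHERE reading < (SELECT MAX(reading) FROM sensors)

Result:
MAX(reading)
------------
73.6        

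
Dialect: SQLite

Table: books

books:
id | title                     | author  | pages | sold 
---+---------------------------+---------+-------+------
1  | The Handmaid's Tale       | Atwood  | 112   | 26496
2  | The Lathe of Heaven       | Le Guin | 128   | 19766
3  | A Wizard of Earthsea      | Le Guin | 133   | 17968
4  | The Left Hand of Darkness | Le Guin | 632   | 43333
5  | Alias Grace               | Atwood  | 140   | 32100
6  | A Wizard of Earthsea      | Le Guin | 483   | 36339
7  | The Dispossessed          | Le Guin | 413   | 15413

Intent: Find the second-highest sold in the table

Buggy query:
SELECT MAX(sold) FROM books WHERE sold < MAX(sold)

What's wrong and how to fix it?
Bug: The inner MAX is an aggregate inside WHERE, which is not allowed

Fix: Put the inner MAX in a scalar subquery

Corrected query:
SELECT MAX(sold) FROM books WHERE sold < (SELECT MAX(sold) FROM books)

Result:
MAX(sold)
---------
36339    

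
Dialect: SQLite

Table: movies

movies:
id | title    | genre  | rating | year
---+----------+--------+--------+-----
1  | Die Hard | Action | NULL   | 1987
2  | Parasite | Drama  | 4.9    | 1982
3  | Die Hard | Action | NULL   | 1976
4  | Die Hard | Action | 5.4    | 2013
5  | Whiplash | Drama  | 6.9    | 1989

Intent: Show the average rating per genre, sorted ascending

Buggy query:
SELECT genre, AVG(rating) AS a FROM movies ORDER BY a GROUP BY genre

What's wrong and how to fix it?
Bug: GROUP BY must precede ORDER BY

Fix: Reorder: SELECT … FROM … GROUP BY … ORDER BY …

Corrected query:
SELECT genre, AVG(rating) AS a FROM movies GROUP BY genre ORDER BY a

Result:
genre  | a  
-------+----
Action | 5.4
Drama  | 5.9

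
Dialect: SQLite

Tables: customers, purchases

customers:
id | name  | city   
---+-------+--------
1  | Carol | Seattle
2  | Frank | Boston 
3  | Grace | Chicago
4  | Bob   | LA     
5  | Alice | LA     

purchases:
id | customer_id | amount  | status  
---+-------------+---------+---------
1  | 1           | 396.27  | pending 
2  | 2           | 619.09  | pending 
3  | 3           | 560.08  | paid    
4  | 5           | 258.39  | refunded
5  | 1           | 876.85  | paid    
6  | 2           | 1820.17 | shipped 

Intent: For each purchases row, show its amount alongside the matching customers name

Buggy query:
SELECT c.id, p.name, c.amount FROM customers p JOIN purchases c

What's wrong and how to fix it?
Bug: Missing join condition: each purchases row is matched to all customers rows instead of just its own

Fix: Add ON c.customer_id = p.id to the JOIN

Corrected query:
SELECT c.id, p.name, c.amount FROM customers p JOIN purchases c ON c.customer_id = p.id

Result:
id | name  | amount 
---+-------+--------
1  | Carol | 396.27 
2  | Frank | 619.09 
3  | Grace | 560.08 
4  | Alice | 258.39 
5  | Carol | 876.85 
6  | Frank | 1820.17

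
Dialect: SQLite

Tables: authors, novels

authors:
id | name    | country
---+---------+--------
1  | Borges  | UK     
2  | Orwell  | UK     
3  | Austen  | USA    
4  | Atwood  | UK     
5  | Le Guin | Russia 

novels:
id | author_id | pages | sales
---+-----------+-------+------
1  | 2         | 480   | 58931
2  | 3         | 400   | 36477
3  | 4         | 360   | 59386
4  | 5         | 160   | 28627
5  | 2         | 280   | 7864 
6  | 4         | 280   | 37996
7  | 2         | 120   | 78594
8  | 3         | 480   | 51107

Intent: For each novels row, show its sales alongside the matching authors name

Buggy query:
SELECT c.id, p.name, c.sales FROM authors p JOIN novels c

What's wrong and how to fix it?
Bug: Missing join condition: each novels row is matched to all authors rows instead of just its own

Fix: Specify the join condition linking the foreign key to the parent id

Corrected query:
SELECT c.id, p.name, c.sales FROM authors p JOIN novels c ON c.author_id = p.id

Result:
id | name    | sales
---+---------+------
1  | Orwell  | 58931
2  | Austen  | 36477
3  | Atwood  | 59386
4  | Le Guin | 28627
5  | Orwell  | 7864 
6  | Atwood  | 37996
7  | Orwell  | 78594
8  | Austen  | 51107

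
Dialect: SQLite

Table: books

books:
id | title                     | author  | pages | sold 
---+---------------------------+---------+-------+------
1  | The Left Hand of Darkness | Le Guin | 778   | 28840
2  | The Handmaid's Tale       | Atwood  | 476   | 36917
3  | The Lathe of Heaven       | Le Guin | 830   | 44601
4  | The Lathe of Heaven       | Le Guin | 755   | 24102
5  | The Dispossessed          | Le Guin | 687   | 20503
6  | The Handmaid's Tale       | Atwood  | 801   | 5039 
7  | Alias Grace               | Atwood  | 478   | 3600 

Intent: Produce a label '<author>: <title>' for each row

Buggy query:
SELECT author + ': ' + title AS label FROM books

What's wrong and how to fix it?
Bug: '+' is numeric addition; on text columns SQLite converts them to 0 instead of concatenating

Fix: Replace + with || to concatenate text

Corrected query:
SELECT author || ': ' || title AS label FROM books

Result:
label                             
----------------------------------
Le Guin: The Left Hand of Darkness
Atwood: The Handmaid's Tale       
Le Guin: The Lathe of Heaven      
Le Guin: The Lathe of Heaven      
Le Guin: The Dispossessed         
Atwood: The Handmaid's Tale       
Atwood: Alias Grace               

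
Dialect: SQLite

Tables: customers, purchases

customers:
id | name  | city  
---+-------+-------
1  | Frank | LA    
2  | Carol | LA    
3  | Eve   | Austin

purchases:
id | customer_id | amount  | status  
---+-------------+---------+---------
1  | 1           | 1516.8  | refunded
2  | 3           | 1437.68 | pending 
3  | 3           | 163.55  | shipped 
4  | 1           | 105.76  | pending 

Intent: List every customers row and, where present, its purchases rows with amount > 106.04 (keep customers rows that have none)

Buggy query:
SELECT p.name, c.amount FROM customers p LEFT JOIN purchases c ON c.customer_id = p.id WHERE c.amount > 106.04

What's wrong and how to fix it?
Bug: Filtering c.amount in WHERE discards the NULL rows produced by LEFT JOIN, turning it into an inner join

Fix: Move the right-table condition into the ON clause so unmatched parents are kept

Corrected query:
SELECT p.name, c.amount FROM customers p LEFT JOIN purchases c ON c.customer_id = p.id AND c.amount > 106.04

Result:
name  | amount 
------+--------
Frank | 1516.8 
Carol | NULL   
Eve   | 163.55 
Eve   | 1437.68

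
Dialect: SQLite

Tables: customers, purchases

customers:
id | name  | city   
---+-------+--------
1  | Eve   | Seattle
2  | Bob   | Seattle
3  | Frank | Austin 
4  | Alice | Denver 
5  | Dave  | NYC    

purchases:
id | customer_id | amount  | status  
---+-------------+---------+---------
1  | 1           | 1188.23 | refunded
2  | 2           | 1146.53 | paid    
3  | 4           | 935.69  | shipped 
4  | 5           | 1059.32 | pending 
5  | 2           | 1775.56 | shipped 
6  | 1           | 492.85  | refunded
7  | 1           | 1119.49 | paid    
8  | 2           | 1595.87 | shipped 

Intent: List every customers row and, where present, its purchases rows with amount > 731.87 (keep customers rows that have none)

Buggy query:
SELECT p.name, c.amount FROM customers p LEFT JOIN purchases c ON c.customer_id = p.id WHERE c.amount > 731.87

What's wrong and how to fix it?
Bug: Filtering c.amount in WHERE discards the NULL rows produced by LEFT JOIN, turning it into an inner join

Fix: Move the right-table condition into the ON clause so unmatched parents are kept

Corrected query:
SELECT p.name, c.amount FROM customers p LEFT JOIN purchases c ON c.customer_id = p.id AND c.amount > 731.87

Result:
name  | amount 
------+--------
Eve   | 1119.49
Eve   | 1188.23
Bob   | 1146.53
Bob   | 1595.87
Bob   | 1775.56
Frank | NULL   
Alice | 935.69 
Dave  | 1059.32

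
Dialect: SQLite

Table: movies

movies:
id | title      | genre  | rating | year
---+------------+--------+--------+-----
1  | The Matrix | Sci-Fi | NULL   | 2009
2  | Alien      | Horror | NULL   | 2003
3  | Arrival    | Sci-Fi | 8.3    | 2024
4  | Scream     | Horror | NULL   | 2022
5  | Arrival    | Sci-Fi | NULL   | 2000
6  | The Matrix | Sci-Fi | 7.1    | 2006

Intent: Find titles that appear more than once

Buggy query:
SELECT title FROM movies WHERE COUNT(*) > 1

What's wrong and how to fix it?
Bug: WHERE can't reference COUNT(*); aggregates are computed after WHERE

Fix: GROUP BY title, then filter groups with HAVING COUNT(*) > 1

Corrected query:
SELECT title FROM movies GROUP BY title HAVING COUNT(*) > 1

Result:
title     
----------
Arrival   
The Matrix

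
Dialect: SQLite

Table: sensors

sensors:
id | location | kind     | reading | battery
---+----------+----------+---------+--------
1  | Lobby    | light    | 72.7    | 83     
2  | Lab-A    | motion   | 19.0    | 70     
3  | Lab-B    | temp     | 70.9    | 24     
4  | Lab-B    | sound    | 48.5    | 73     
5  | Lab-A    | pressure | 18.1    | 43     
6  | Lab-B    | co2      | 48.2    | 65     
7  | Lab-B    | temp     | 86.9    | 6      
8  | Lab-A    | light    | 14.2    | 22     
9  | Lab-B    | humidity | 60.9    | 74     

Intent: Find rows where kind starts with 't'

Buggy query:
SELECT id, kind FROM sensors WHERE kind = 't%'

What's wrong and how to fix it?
Bug: Wildcards only work with LIKE; '=' treats '%' as a literal character

Fix: Replace '=' with LIKE so 't%' is treated as a pattern

Corrected query:
SELECT id, kind FROM sensors WHERE kind LIKE 't%'

Result:
id | kind
---+-----
3  | temp
7  | temp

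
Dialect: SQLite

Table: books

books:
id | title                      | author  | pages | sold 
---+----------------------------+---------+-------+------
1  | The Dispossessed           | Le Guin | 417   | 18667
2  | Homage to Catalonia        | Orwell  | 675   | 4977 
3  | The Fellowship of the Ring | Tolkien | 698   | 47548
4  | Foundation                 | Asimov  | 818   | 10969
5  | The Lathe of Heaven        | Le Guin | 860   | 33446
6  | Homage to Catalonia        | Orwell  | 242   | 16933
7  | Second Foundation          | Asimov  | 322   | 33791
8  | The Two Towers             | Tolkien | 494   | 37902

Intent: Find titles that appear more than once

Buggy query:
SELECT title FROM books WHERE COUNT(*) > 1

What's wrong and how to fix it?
Bug: COUNT(*) is an aggregate and cannot be used in WHERE

Fix: GROUP BY title, then filter groups with HAVING COUNT(*) > 1

Corrected query:
SELECT title FROM books GROUP BY title HAVING COUNT(*) > 1

Result:
title              
-------------------
Homage to Catalonia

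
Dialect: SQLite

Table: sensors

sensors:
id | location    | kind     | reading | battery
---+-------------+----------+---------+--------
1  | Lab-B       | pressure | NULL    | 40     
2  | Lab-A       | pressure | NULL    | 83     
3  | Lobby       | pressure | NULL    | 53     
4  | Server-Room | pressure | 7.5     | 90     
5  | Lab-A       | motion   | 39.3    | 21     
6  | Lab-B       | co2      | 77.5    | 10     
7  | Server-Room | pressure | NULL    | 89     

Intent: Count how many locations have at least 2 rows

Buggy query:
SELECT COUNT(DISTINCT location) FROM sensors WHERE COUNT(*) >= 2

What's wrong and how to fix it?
Bug: COUNT(*) cannot appear in WHERE; the per-group count doesn't exist yet

Fix: Use a subquery that GROUPs and filters with HAVING, then count its rows

Corrected query:
SELECT COUNT(*) FROM (SELECT location FROM sensors GROUP BY location HAVING COUNT(*) >= 2)

Result:
COUNT(*)
--------
3       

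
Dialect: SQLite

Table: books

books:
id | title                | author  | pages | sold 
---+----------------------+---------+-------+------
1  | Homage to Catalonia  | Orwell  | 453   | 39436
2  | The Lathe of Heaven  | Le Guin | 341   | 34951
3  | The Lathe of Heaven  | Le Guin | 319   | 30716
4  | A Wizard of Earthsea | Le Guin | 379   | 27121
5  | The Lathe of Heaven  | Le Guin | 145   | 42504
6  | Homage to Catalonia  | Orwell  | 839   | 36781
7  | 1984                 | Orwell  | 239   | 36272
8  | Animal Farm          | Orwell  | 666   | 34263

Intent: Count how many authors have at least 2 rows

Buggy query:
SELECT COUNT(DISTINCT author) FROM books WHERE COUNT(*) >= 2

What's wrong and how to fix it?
Bug: COUNT(*) cannot appear in WHERE; the per-group count doesn't exist yet

Fix: Group first with HAVING COUNT(*) >= 2, then COUNT the resulting groups

Corrected query:
SELECT COUNT(*) FROM (SELECT author FROM books GROUP BY author HAVING COUNT(*) >= 2)

Result:
COUNT(*)
--------
2       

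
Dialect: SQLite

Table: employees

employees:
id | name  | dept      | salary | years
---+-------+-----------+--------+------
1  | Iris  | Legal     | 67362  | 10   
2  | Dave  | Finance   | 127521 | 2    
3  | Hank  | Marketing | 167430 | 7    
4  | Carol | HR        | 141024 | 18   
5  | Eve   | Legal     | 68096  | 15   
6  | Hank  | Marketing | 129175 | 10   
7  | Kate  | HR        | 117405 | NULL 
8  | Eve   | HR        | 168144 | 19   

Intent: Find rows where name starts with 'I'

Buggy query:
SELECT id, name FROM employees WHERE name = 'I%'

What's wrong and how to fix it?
Bug: Wildcards only work with LIKE; '=' treats '%' as a literal character

Fix: Use LIKE for wildcard pattern matching

Corrected query:
SELECT id, name FROM employees WHERE name LIKE 'I%'

Result:
id | name
---+-----
1  | Iris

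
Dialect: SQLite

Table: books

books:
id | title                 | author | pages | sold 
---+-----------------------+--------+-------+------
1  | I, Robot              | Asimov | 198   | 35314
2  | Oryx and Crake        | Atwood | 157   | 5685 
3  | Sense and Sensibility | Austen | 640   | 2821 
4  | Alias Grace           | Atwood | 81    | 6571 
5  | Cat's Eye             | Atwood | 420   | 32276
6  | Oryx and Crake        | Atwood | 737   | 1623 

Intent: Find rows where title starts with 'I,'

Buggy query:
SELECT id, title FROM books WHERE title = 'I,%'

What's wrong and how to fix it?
Bug: '=' compares the literal string including the % character; pattern matching needs LIKE

Fix: Replace '=' with LIKE so 'I,%' is treated as a pattern

Corrected query:
SELECT id, title FROM books WHERE title LIKE 'I,%'

Result:
id | title   
---+---------
1  | I, Robot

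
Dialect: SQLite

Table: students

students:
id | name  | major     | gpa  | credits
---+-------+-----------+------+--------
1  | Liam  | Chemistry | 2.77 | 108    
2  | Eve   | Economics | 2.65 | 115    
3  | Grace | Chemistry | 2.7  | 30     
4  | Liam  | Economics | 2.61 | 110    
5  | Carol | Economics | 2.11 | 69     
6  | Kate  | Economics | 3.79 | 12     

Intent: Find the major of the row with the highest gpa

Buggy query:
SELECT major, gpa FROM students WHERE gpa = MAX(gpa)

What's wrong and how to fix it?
Bug: WHERE is evaluated per row; an aggregate over the whole table isn't defined there

Fix: Use a subquery: WHERE gpa = (SELECT MAX(gpa) FROM students)

Corrected query:
SELECT major, gpa FROM students WHERE gpa = (SELECT MAX(gpa) FROM students)

Result:
major     | gpa 
----------+-----
Economics | 3.79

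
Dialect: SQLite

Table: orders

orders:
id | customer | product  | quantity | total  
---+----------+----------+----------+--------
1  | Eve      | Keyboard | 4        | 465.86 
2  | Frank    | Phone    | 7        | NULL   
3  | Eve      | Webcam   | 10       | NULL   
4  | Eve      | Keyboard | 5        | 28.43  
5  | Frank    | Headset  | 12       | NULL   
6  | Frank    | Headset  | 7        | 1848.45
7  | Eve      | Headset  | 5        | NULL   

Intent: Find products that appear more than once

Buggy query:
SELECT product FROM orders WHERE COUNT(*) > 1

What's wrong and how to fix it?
Bug: COUNT(*) is an aggregate and cannot be used in WHERE

Fix: Group first, then use HAVING for the count condition

Corrected query:
SELECT product FROM orders GROUP BY product HAVING COUNT(*) > 1

Result:
product 
--------
Headset 
Keyboard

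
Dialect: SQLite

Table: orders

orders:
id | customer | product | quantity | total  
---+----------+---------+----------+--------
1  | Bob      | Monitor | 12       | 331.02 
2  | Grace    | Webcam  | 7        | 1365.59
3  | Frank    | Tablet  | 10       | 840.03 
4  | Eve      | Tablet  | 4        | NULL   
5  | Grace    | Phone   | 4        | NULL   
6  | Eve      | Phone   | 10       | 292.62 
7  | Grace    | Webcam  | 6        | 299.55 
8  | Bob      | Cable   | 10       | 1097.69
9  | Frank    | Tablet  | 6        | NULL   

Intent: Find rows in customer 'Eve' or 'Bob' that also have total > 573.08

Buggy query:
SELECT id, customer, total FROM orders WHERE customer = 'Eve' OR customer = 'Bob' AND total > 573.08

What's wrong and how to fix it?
Bug: AND binds tighter than OR, so this parses as customer = 'Eve' OR (customer = 'Bob' AND total > 573.08)

Fix: Group the OR with parentheses (or use IN), then AND the threshold

Corrected query:
SELECT id, customer, total FROM orders WHERE (customer = 'Eve' OR customer = 'Bob') AND total > 573.08

Result:
id | customer | total  
---+----------+--------
8  | Bob      | 1097.69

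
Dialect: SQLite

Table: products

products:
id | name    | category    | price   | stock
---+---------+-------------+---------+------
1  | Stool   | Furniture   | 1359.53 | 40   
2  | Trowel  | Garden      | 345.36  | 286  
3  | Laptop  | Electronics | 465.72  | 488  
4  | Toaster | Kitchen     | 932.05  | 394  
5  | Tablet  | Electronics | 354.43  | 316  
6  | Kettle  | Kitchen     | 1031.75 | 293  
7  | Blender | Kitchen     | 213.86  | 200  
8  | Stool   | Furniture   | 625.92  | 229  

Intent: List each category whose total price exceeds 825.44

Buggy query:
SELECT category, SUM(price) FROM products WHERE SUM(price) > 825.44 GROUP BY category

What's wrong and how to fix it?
Bug: Aggregate functions cannot appear in a WHERE clause

Fix: Use HAVING (which filters groups after aggregation) instead of WHERE

Corrected query:
SELECT category, SUM(price) FROM products GROUP BY category HAVING SUM(price) > 825.44

Result:
category  | SUM(price)
----------+-----------
Furniture | 1985.45   
Kitchen   | 2177.66   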